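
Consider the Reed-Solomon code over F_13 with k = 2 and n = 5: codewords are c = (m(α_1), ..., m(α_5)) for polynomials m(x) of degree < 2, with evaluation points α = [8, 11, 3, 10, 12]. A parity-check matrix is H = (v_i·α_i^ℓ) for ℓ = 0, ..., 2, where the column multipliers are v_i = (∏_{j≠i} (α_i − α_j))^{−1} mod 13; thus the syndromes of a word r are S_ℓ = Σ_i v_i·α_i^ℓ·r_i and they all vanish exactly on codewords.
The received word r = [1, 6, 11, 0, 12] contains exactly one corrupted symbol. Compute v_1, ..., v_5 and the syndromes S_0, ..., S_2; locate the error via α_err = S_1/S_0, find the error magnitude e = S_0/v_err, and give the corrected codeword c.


S = (6, 5, 2), error at position 3, error magnitude e = 1, c = [1, 6, 10, 0, 12].

Step 1: column multipliers v_i = (∏_{j≠i}(α_i − α_j))^{−1} mod 13.
  i = 1 (α = 8): (8−11)(8−3)(8−10)(8−12) = (−3)·5·(−2)·(−4) = −120 ≡ 10, so v_1 = 10^{−1} = 4 (mod 13).
  i = 2 (α = 11): (11−8)(11−3)(11−10)(11−12) = 3·8·1·(−1) = −24 ≡ 2, so v_2 = 2^{−1} = 7 (mod 13).
  i = 3 (α = 3): (3−8)(3−11)(3−10)(3−12) = (−5)·(−8)·(−7)·(−9) = 2520 ≡ 11, so v_3 = 11^{−1} = 6 (mod 13).
  i = 4 (α = 10): (10−8)(10−11)(10−3)(10−12) = 2·(−1)·7·(−2) = 28 ≡ 2, so v_4 = 2^{−1} = 7 (mod 13).
  i = 5 (α = 12): (12−8)(12−11)(12−3)(12−10) = 4·1·9·2 = 72 ≡ 7, so v_5 = 7^{−1} = 2 (mod 13).
  v = [4, 7, 6, 7, 2].
Step 2: syndromes of r = [1, 6, 11, 0, 12] (all sums mod 13).
  S_0 = Σ v_i r_i = 4·1 + 7·6 + 6·11 + 7·0 + 2·12 = 136 ≡ 6.
  S_1 = Σ v_i α_i r_i = 4·8·1 + 7·11·6 + 6·3·11 + 7·10·0 + 2·12·12 = 980 ≡ 5.
  α_i^2 mod 13 = [12, 4, 9, 9, 1].
  S_2 = Σ v_i α_i^2 r_i = 4·12·1 + 7·4·6 + 6·9·11 + 7·9·0 + 2·1·12 = 834 ≡ 2.
  S = (6, 5, 2) ≠ 0, so r is not a codeword (an error is present).
Step 3: locate the error. For a single error e at position i, S_ℓ = v_i·e·α_i^ℓ, so α_err = S_1/S_0.
  S_0^{−1} = 6^{−1} = 11 (mod 13), so α_err = 5·11 = 55 ≡ 3 = α_3. Error position i = 3.
  Consistency check: S_2/S_1 = 2·8 = 16 ≡ 3 = α_err ✓ (single-error assumption holds).
Step 4: error magnitude e = S_0/v_3 = S_0·∏_{j≠3}(α_3 − α_j) = 6·11 = 66 ≡ 1 (mod 13).
Step 5: correct position 3: c_3 = r_3 − e = 11 − 1 ≡ 10 (mod 13). Hence c = [1, 6, 10, 0, 12].
  Check: interpolating c through the α_i gives m(x) = 5 + 6·x (degree < 2) with m(α_i) = c_i for every i, so c is indeed a codeword.


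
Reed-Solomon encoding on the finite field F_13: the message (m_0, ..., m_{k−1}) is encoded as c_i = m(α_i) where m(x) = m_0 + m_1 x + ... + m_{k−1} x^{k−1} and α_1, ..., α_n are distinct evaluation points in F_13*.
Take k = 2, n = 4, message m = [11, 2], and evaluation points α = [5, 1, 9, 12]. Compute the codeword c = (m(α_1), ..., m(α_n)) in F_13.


c = [8, 0, 3, 9]

Message polynomial: m(x) = 11 + 2·x (mod 13).
For each evaluation point α_i, compute m(α_i) mod 13:
  α_1 = 5: Horner steps 2 → 8, so m(5) = 8.
  α_2 = 1: Horner steps 2 → 0, so m(1) = 0.
  α_3 = 9: Horner steps 2 → 3, so m(9) = 3.
  α_4 = 12: Horner steps 2 → 9, so m(12) = 9.
Codeword c = [8, 0, 3, 9] ∈ F_13^4.


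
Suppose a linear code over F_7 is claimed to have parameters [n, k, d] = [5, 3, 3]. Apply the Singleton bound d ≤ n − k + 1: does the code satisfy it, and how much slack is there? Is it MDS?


Singleton RHS = n − k + 1 = 3, slack = 0, bound satisfied, MDS.

Singleton bound: d ≤ n − k + 1.
Here n = 5, k = 3, so n − k + 1 = 3.
Given d = 3, check d ≤ 3: YES.
Slack = (n − k + 1) − d = 0.
The code is MDS (slack = 0).
Description: the claimed parameters are [5, 3, 3]_7; such a code would be MDS (meets Singleton bound).


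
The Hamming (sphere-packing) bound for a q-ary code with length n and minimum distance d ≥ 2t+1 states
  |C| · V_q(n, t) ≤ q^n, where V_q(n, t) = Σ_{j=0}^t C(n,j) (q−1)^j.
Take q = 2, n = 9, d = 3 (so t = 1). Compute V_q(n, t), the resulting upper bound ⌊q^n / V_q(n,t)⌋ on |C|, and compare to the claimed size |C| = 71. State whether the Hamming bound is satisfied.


V_q(n, t) = 10, q^n = 512, Hamming bound = 51, |C| = 71 > bound (violated).

Step 1: Compute V_q(n, t) = Σ_{j=0}^1 C(n, j) (q−1)^j.
  j = 0: C(9,0)·(1)^0 = 1·1 = 1.
  j = 1: C(9,1)·(1)^1 = 9·1 = 9.
  V_q(n, t) = 1 + 9 = 10.
Step 2: q^n = 2^9 = 512.
Step 3: Hamming bound ⌊q^n / V_q(n,t)⌋ = ⌊512/10⌋ = 51.
Step 4: Compare |C| = 71 to 51: violated.
The claimed |C| lies above the Hamming bound, so no 2-ary code of length 9 with d ≥ 3 can have 71 codewords.


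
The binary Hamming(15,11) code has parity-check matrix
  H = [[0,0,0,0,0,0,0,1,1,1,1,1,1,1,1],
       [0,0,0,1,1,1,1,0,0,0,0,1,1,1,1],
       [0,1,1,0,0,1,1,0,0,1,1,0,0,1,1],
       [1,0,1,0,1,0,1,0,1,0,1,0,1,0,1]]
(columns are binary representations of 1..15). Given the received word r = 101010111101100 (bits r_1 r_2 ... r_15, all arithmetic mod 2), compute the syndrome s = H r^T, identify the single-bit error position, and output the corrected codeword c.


s = (1, 0, 1, 0)^T, error position = 10, corrected codeword c = 101010111001100

Compute s = H r^T mod 2 one row at a time:
  s_1 = 1 + 1 + 1 + 0 + 1 + 1 + 0 + 0 = 5 ≡ 1 (mod 2).
  s_2 = 0 + 1 + 0 + 1 + 1 + 1 + 0 + 0 = 4 ≡ 0 (mod 2).
  s_3 = 0 + 1 + 0 + 1 + 1 + 0 + 0 + 0 = 3 ≡ 1 (mod 2).
  s_4 = 1 + 1 + 1 + 1 + 1 + 0 + 1 + 0 = 6 ≡ 0 (mod 2).
s = (1, 0, 1, 0)^T — this equals column 10 of H (binary 1010), so error is at position 10.
Correct: flip bit 10 of r = 101010111101100 to get c = 101010111001100.


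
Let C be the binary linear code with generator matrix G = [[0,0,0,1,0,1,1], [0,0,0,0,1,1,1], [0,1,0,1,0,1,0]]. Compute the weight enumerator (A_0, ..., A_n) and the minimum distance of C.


Weight distribution: A_0 = 1, A_2 = 2, A_3 = 4, A_4 = 1. Minimum distance d = 2.

Enumerate all 2^3 = 8 messages m ∈ F_2^3.
For each, compute codeword c = mG in F_2^7, then tally its weight.
  m = 000 → c = 0000000, weight = 0.
  m = 100 → c = 0001011, weight = 3.
  m = 010 → c = 0000111, weight = 3.
  m = 110 → c = 0001100, weight = 2.
  m = 001 → c = 0101010, weight = 3.
  m = 101 → c = 0100001, weight = 2.
  m = 011 → c = 0101101, weight = 4.
  m = 111 → c = 0100110, weight = 3.
Tally weights:
  weight 0: 1 codewords.
  weight 2: 2 codewords.
  weight 3: 4 codewords.
  weight 4: 1 codewords.
Minimum distance d = smallest w > 0 with A_w > 0 = 2.
Sanity: Σ A_w = 8 = 2^3 = 8 ✓.


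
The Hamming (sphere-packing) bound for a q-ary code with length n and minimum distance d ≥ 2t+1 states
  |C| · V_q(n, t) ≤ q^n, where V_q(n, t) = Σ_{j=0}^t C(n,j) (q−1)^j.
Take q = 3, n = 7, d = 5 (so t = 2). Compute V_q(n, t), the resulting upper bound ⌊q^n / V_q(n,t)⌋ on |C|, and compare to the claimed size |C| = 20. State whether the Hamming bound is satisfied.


V_q(n, t) = 99, q^n = 2187, Hamming bound = 22, |C| = 20 ≤ bound (satisfied).

Step 1: Compute V_q(n, t) = Σ_{j=0}^2 C(n, j) (q−1)^j.
  j = 0: C(7,0)·(2)^0 = 1·1 = 1.
  j = 1: C(7,1)·(2)^1 = 7·2 = 14.
  j = 2: C(7,2)·(2)^2 = 21·4 = 84.
  V_q(n, t) = 1 + 14 + 84 = 99.
Step 2: q^n = 3^7 = 2187.
Step 3: Hamming bound ⌊q^n / V_q(n,t)⌋ = ⌊2187/99⌋ = 22.
Step 4: Compare |C| = 20 to 22: satisfied.
The claimed |C| lies below the Hamming bound.


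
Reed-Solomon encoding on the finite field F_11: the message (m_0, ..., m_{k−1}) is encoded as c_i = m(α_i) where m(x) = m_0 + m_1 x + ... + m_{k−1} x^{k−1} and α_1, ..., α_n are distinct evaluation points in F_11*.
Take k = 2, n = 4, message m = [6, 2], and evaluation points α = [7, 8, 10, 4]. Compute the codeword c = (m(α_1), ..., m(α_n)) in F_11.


c = [9, 0, 4, 3]

Message polynomial: m(x) = 6 + 2·x (mod 11).
For each evaluation point α_i, compute m(α_i) mod 11:
  α_1 = 7: Horner steps 2 → 9, so m(7) = 9.
  α_2 = 8: Horner steps 2 → 0, so m(8) = 0.
  α_3 = 10: Horner steps 2 → 4, so m(10) = 4.
  α_4 = 4: Horner steps 2 → 3, so m(4) = 3.
Codeword c = [9, 0, 4, 3] ∈ F_11^4.


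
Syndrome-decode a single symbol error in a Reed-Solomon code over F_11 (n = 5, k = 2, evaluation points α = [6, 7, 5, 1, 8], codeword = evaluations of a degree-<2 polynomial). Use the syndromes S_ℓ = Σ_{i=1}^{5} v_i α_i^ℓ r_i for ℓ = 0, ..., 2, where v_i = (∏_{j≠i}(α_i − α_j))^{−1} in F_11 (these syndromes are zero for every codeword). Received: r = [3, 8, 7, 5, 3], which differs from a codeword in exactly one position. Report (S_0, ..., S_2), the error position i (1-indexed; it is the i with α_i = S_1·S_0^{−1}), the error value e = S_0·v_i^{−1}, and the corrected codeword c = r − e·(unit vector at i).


S = (10, 5, 8), error at position 1, error magnitude e = 1, c = [2, 8, 7, 5, 3].

Step 1: column multipliers v_i = (∏_{j≠i}(α_i − α_j))^{−1} mod 11.
  i = 1 (α = 6): (6−7)(6−5)(6−1)(6−8) = (−1)·1·5·(−2) = 10 ≡ 10, so v_1 = 10^{−1} = 10 (mod 11).
  i = 2 (α = 7): (7−6)(7−5)(7−1)(7−8) = 1·2·6·(−1) = −12 ≡ 10, so v_2 = 10^{−1} = 10 (mod 11).
  i = 3 (α = 5): (5−6)(5−7)(5−1)(5−8) = (−1)·(−2)·4·(−3) = −24 ≡ 9, so v_3 = 9^{−1} = 5 (mod 11).
  i = 4 (α = 1): (1−6)(1−7)(1−5)(1−8) = (−5)·(−6)·(−4)·(−7) = 840 ≡ 4, so v_4 = 4^{−1} = 3 (mod 11).
  i = 5 (α = 8): (8−6)(8−7)(8−5)(8−1) = 2·1·3·7 = 42 ≡ 9, so v_5 = 9^{−1} = 5 (mod 11).
  v = [10, 10, 5, 3, 5].
Step 2: syndromes of r = [3, 8, 7, 5, 3] (all sums mod 11).
  S_0 = Σ v_i r_i = 10·3 + 10·8 + 5·7 + 3·5 + 5·3 = 175 ≡ 10.
  S_1 = Σ v_i α_i r_i = 10·6·3 + 10·7·8 + 5·5·7 + 3·1·5 + 5·8·3 = 1050 ≡ 5.
  α_i^2 mod 11 = [3, 5, 3, 1, 9].
  S_2 = Σ v_i α_i^2 r_i = 10·3·3 + 10·5·8 + 5·3·7 + 3·1·5 + 5·9·3 = 745 ≡ 8.
  S = (10, 5, 8) ≠ 0, so r is not a codeword (an error is present).
Step 3: locate the error. For a single error e at position i, S_ℓ = v_i·e·α_i^ℓ, so α_err = S_1/S_0.
  S_0^{−1} = 10^{−1} = 10 (mod 11), so α_err = 5·10 = 50 ≡ 6 = α_1. Error position i = 1.
  Consistency check: S_2/S_1 = 8·9 = 72 ≡ 6 = α_err ✓ (single-error assumption holds).
Step 4: error magnitude e = S_0/v_1 = S_0·∏_{j≠1}(α_1 − α_j) = 10·10 = 100 ≡ 1 (mod 11).
Step 5: correct position 1: c_1 = r_1 − e = 3 − 1 ≡ 2 (mod 11). Hence c = [2, 8, 7, 5, 3].
  Check: interpolating c through the α_i gives m(x) = 10 + 6·x (degree < 2) with m(α_i) = c_i for every i, so c is indeed a codeword.


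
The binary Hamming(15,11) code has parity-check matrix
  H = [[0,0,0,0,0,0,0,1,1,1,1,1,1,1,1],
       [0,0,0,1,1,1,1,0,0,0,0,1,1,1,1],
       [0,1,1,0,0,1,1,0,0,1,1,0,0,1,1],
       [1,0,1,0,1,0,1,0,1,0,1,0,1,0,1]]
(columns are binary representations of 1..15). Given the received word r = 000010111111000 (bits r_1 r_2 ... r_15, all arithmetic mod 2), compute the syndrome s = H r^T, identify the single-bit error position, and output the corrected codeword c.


s = (1, 1, 1, 0)^T, error position = 14, corrected codeword c = 000010111111010

Compute s = H r^T mod 2 one row at a time:
  s_1 = 1 + 1 + 1 + 1 + 1 + 0 + 0 + 0 = 5 ≡ 1 (mod 2).
  s_2 = 0 + 1 + 0 + 1 + 1 + 0 + 0 + 0 = 3 ≡ 1 (mod 2).
  s_3 = 0 + 0 + 0 + 1 + 1 + 1 + 0 + 0 = 3 ≡ 1 (mod 2).
  s_4 = 0 + 0 + 1 + 1 + 1 + 1 + 0 + 0 = 4 ≡ 0 (mod 2).
s = (1, 1, 1, 0)^T — this equals column 14 of H (binary 1110), so error is at position 14.
Correct: flip bit 14 of r = 000010111111000 to get c = 000010111111010.


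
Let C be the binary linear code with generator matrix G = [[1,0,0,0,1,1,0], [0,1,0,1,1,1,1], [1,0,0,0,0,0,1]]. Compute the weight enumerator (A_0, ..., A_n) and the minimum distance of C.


Weight distribution: A_0 = 1, A_2 = 2, A_3 = 2, A_4 = 1, A_5 = 2. Minimum distance d = 2.

Enumerate all 2^3 = 8 messages m ∈ F_2^3.
For each, compute codeword c = mG in F_2^7, then tally its weight.
  m = 000 → c = 0000000, weight = 0.
  m = 100 → c = 1000110, weight = 3.
  m = 010 → c = 0101111, weight = 5.
  m = 110 → c = 1101001, weight = 4.
  m = 001 → c = 1000001, weight = 2.
  m = 101 → c = 0000111, weight = 3.
  m = 011 → c = 1101110, weight = 5.
  m = 111 → c = 0101000, weight = 2.
Tally weights:
  weight 0: 1 codewords.
  weight 2: 2 codewords.
  weight 3: 2 codewords.
  weight 4: 1 codewords.
  weight 5: 2 codewords.
Minimum distance d = smallest w > 0 with A_w > 0 = 2.
Sanity: Σ A_w = 8 = 2^3 = 8 ✓.


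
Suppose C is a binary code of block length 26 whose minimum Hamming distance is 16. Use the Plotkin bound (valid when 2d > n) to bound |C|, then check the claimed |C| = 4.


Plotkin bound M ≤ 4; given |C| = 4 ≤ bound (satisfied).

Check applicability: 2d = 32, n = 26.
2d − n = 6 > 0, so Plotkin applies.
Compute d/(2d−n) = 16/6 ≈ 2.6667.
⌊d/(2d−n)⌋ = 2.
Plotkin bound: M ≤ 2·2 = 4.
Given |C| = 4, check: satisfied.
This |C| is at the Plotkin bound.


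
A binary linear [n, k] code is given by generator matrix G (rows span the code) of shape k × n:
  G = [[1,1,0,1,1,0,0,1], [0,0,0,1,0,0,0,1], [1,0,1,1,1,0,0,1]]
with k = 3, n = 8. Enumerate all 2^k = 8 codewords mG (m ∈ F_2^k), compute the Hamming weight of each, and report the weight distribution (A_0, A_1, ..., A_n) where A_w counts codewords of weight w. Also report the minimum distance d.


Weight distribution: A_0 = 1, A_2 = 2, A_3 = 2, A_4 = 1, A_5 = 2. Minimum distance d = 2.

Enumerate all 2^3 = 8 messages m ∈ F_2^3.
For each, compute codeword c = mG in F_2^8, then tally its weight.
  m = 000 → c = 00000000, weight = 0.
  m = 100 → c = 11011001, weight = 5.
  m = 010 → c = 00010001, weight = 2.
  m = 110 → c = 11001000, weight = 3.
  m = 001 → c = 10111001, weight = 5.
  m = 101 → c = 01100000, weight = 2.
  m = 011 → c = 10101000, weight = 3.
  m = 111 → c = 01110001, weight = 4.
Tally weights:
  weight 0: 1 codewords.
  weight 2: 2 codewords.
  weight 3: 2 codewords.
  weight 4: 1 codewords.
  weight 5: 2 codewords.
Minimum distance d = smallest w > 0 with A_w > 0 = 2.
Sanity: Σ A_w = 8 = 2^3 = 8 ✓.


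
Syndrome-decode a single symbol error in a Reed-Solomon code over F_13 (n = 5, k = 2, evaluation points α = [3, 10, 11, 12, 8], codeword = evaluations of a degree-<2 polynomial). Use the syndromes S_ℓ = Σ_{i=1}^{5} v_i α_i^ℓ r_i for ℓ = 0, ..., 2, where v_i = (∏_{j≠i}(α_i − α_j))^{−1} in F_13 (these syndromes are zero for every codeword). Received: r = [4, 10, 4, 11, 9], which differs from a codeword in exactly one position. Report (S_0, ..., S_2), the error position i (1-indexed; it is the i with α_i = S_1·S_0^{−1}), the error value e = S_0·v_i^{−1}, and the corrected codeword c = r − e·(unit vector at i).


S = (11, 7, 8), error at position 1, error magnitude e = 4, c = [0, 10, 4, 11, 9].

Step 1: column multipliers v_i = (∏_{j≠i}(α_i − α_j))^{−1} mod 13.
  i = 1 (α = 3): (3−10)(3−11)(3−12)(3−8) = (−7)·(−8)·(−9)·(−5) = 2520 ≡ 11, so v_1 = 11^{−1} = 6 (mod 13).
  i = 2 (α = 10): (10−3)(10−11)(10−12)(10−8) = 7·(−1)·(−2)·2 = 28 ≡ 2, so v_2 = 2^{−1} = 7 (mod 13).
  i = 3 (α = 11): (11−3)(11−10)(11−12)(11−8) = 8·1·(−1)·3 = −24 ≡ 2, so v_3 = 2^{−1} = 7 (mod 13).
  i = 4 (α = 12): (12−3)(12−10)(12−11)(12−8) = 9·2·1·4 = 72 ≡ 7, so v_4 = 7^{−1} = 2 (mod 13).
  i = 5 (α = 8): (8−3)(8−10)(8−11)(8−12) = 5·(−2)·(−3)·(−4) = −120 ≡ 10, so v_5 = 10^{−1} = 4 (mod 13).
  v = [6, 7, 7, 2, 4].
Step 2: syndromes of r = [4, 10, 4, 11, 9] (all sums mod 13).
  S_0 = Σ v_i r_i = 6·4 + 7·10 + 7·4 + 2·11 + 4·9 = 180 ≡ 11.
  S_1 = Σ v_i α_i r_i = 6·3·4 + 7·10·10 + 7·11·4 + 2·12·11 + 4·8·9 = 1632 ≡ 7.
  α_i^2 mod 13 = [9, 9, 4, 1, 12].
  S_2 = Σ v_i α_i^2 r_i = 6·9·4 + 7·9·10 + 7·4·4 + 2·1·11 + 4·12·9 = 1412 ≡ 8.
  S = (11, 7, 8) ≠ 0, so r is not a codeword (an error is present).
Step 3: locate the error. For a single error e at position i, S_ℓ = v_i·e·α_i^ℓ, so α_err = S_1/S_0.
  S_0^{−1} = 11^{−1} = 6 (mod 13), so α_err = 7·6 = 42 ≡ 3 = α_1. Error position i = 1.
  Consistency check: S_2/S_1 = 8·2 = 16 ≡ 3 = α_err ✓ (single-error assumption holds).
Step 4: error magnitude e = S_0/v_1 = S_0·∏_{j≠1}(α_1 − α_j) = 11·11 = 121 ≡ 4 (mod 13).
Step 5: correct position 1: c_1 = r_1 − e = 4 − 4 ≡ 0 (mod 13). Hence c = [0, 10, 4, 11, 9].
  Check: interpolating c through the α_i gives m(x) = 5 + 7·x (degree < 2) with m(α_i) = c_i for every i, so c is indeed a codeword.


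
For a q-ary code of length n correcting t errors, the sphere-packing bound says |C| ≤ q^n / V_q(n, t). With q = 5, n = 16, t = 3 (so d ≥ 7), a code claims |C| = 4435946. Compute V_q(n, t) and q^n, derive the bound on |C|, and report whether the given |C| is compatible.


V_q(n, t) = 37825, q^n = 152587890625, Hamming bound = 4034048, |C| = 4435946 > bound (violated).

Step 1: Compute V_q(n, t) = Σ_{j=0}^3 C(n, j) (q−1)^j.
  j = 0: C(16,0)·(4)^0 = 1·1 = 1.
  j = 1: C(16,1)·(4)^1 = 16·4 = 64.
  j = 2: C(16,2)·(4)^2 = 120·16 = 1920.
  j = 3: C(16,3)·(4)^3 = 560·64 = 35840.
  V_q(n, t) = 1 + 64 + 1920 + 35840 = 37825.
Step 2: q^n = 5^16 = 152587890625.
Step 3: Hamming bound ⌊q^n / V_q(n,t)⌋ = ⌊152587890625/37825⌋ = 4034048.
Step 4: Compare |C| = 4435946 to 4034048: violated.
The claimed |C| lies above the Hamming bound, so no 5-ary code of length 16 with d ≥ 7 can have 4435946 codewords.


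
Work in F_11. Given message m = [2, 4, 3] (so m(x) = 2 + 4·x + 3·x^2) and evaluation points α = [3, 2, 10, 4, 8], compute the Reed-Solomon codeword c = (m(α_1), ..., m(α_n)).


c = [8, 0, 1, 0, 6]

Message polynomial: m(x) = 2 + 4·x + 3·x^2 (mod 11).
For each evaluation point α_i, compute m(α_i) mod 11:
  α_1 = 3: Horner steps 3 → 2 → 8, so m(3) = 8.
  α_2 = 2: Horner steps 3 → 10 → 0, so m(2) = 0.
  α_3 = 10: Horner steps 3 → 1 → 1, so m(10) = 1.
  α_4 = 4: Horner steps 3 → 5 → 0, so m(4) = 0.
  α_5 = 8: Horner steps 3 → 6 → 6, so m(8) = 6.
Codeword c = [8, 0, 1, 0, 6] ∈ F_11^5.


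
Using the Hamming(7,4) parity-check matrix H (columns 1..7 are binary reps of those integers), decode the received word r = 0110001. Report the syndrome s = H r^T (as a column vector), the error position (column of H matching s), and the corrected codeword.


s = (1, 1, 0)^T, error position = 6, corrected codeword c = 0110011

Compute s = H r^T mod 2 one row at a time:
  s_1 = 0 + 0 + 0 + 1 = 1 ≡ 1 (mod 2).
  s_2 = 1 + 1 + 0 + 1 = 3 ≡ 1 (mod 2).
  s_3 = 0 + 1 + 0 + 1 = 2 ≡ 0 (mod 2).
s = (1, 1, 0)^T — this equals column 6 of H (binary 110), so error is at position 6.
Correct: flip bit 6 of r = 0110001 to get c = 0110011.


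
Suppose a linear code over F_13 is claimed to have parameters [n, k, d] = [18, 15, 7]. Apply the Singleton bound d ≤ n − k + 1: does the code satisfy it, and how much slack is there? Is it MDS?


Singleton RHS = n − k + 1 = 4, slack = -3, bound violated (no such code; not MDS).

Singleton bound: d ≤ n − k + 1.
Here n = 18, k = 15, so n − k + 1 = 4.
Given d = 7, check d ≤ 4: NO.
Slack = (n − k + 1) − d = -3.
The slack is negative: d = 7 exceeds n − k + 1 = 4 by 3, so the Singleton bound is violated and no linear [18, 15, 7]_13 code can exist. In particular it is not MDS (MDS requires d = n − k + 1 exactly).
Description: the claimed parameters are [18, 15, 7]_13; such a code would be impossible (violates the Singleton bound).


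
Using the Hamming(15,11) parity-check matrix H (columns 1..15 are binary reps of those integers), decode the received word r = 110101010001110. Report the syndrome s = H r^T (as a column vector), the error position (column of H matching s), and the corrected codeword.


s = (0, 1, 1, 0)^T, error position = 6, corrected codeword c = 110100010001110

Compute s = H r^T mod 2 one row at a time:
  s_1 = 1 + 0 + 0 + 0 + 1 + 1 + 1 + 0 = 4 ≡ 0 (mod 2).
  s_2 = 1 + 0 + 1 + 0 + 1 + 1 + 1 + 0 = 5 ≡ 1 (mod 2).
  s_3 = 1 + 0 + 1 + 0 + 0 + 0 + 1 + 0 = 3 ≡ 1 (mod 2).
  s_4 = 1 + 0 + 0 + 0 + 0 + 0 + 1 + 0 = 2 ≡ 0 (mod 2).
s = (0, 1, 1, 0)^T — this equals column 6 of H (binary 0110), so error is at position 6.
Correct: flip bit 6 of r = 110101010001110 to get c = 110100010001110.


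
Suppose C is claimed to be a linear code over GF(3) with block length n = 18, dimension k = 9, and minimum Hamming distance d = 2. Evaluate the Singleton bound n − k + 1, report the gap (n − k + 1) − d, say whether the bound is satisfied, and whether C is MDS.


Singleton RHS = n − k + 1 = 10, slack = 8, bound satisfied, not MDS.

Singleton bound: d ≤ n − k + 1.
Here n = 18, k = 9, so n − k + 1 = 10.
Given d = 2, check d ≤ 10: YES.
Slack = (n − k + 1) − d = 8.
The code is NOT MDS (slack = 8 > 0).
Description: the claimed parameters are [18, 9, 2]_3; such a code would be non-MDS.


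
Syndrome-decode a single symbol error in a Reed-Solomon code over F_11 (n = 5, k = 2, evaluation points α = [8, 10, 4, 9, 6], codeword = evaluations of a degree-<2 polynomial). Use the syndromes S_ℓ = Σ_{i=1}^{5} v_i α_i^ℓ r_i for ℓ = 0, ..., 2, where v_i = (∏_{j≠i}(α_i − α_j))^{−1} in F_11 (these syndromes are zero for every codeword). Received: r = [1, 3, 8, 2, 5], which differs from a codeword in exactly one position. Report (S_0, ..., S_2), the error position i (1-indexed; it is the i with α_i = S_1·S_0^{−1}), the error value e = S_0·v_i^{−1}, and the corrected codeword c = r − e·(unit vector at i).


S = (4, 2, 1), error at position 5, error magnitude e = 6, c = [1, 3, 8, 2, 10].

Step 1: column multipliers v_i = (∏_{j≠i}(α_i − α_j))^{−1} mod 11.
  i = 1 (α = 8): (8−10)(8−4)(8−9)(8−6) = (−2)·4·(−1)·2 = 16 ≡ 5, so v_1 = 5^{−1} = 9 (mod 11).
  i = 2 (α = 10): (10−8)(10−4)(10−9)(10−6) = 2·6·1·4 = 48 ≡ 4, so v_2 = 4^{−1} = 3 (mod 11).
  i = 3 (α = 4): (4−8)(4−10)(4−9)(4−6) = (−4)·(−6)·(−5)·(−2) = 240 ≡ 9, so v_3 = 9^{−1} = 5 (mod 11).
  i = 4 (α = 9): (9−8)(9−10)(9−4)(9−6) = 1·(−1)·5·3 = −15 ≡ 7, so v_4 = 7^{−1} = 8 (mod 11).
  i = 5 (α = 6): (6−8)(6−10)(6−4)(6−9) = (−2)·(−4)·2·(−3) = −48 ≡ 7, so v_5 = 7^{−1} = 8 (mod 11).
  v = [9, 3, 5, 8, 8].
Step 2: syndromes of r = [1, 3, 8, 2, 5] (all sums mod 11).
  S_0 = Σ v_i r_i = 9·1 + 3·3 + 5·8 + 8·2 + 8·5 = 114 ≡ 4.
  S_1 = Σ v_i α_i r_i = 9·8·1 + 3·10·3 + 5·4·8 + 8·9·2 + 8·6·5 = 706 ≡ 2.
  α_i^2 mod 11 = [9, 1, 5, 4, 3].
  S_2 = Σ v_i α_i^2 r_i = 9·9·1 + 3·1·3 + 5·5·8 + 8·4·2 + 8·3·5 = 474 ≡ 1.
  S = (4, 2, 1) ≠ 0, so r is not a codeword (an error is present).
Step 3: locate the error. For a single error e at position i, S_ℓ = v_i·e·α_i^ℓ, so α_err = S_1/S_0.
  S_0^{−1} = 4^{−1} = 3 (mod 11), so α_err = 2·3 = 6 ≡ 6 = α_5. Error position i = 5.
  Consistency check: S_2/S_1 = 1·6 = 6 ≡ 6 = α_err ✓ (single-error assumption holds).
Step 4: error magnitude e = S_0/v_5 = S_0·∏_{j≠5}(α_5 − α_j) = 4·7 = 28 ≡ 6 (mod 11).
Step 5: correct position 5: c_5 = r_5 − e = 5 − 6 ≡ 10 (mod 11). Hence c = [1, 3, 8, 2, 10].
  Check: interpolating c through the α_i gives m(x) = 4 + 1·x (degree < 2) with m(α_i) = c_i for every i, so c is indeed a codeword.


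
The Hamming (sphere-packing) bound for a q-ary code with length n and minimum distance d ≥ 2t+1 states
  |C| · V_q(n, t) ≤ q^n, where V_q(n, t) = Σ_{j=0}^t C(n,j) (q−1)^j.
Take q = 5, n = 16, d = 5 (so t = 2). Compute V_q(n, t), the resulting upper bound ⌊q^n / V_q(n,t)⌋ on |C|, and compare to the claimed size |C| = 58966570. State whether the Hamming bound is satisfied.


V_q(n, t) = 1985, q^n = 152587890625, Hamming bound = 76870473, |C| = 58966570 ≤ bound (satisfied).

Step 1: Compute V_q(n, t) = Σ_{j=0}^2 C(n, j) (q−1)^j.
  j = 0: C(16,0)·(4)^0 = 1·1 = 1.
  j = 1: C(16,1)·(4)^1 = 16·4 = 64.
  j = 2: C(16,2)·(4)^2 = 120·16 = 1920.
  V_q(n, t) = 1 + 64 + 1920 = 1985.
Step 2: q^n = 5^16 = 152587890625.
Step 3: Hamming bound ⌊q^n / V_q(n,t)⌋ = ⌊152587890625/1985⌋ = 76870473.
Step 4: Compare |C| = 58966570 to 76870473: satisfied.
The claimed |C| lies below the Hamming bound.


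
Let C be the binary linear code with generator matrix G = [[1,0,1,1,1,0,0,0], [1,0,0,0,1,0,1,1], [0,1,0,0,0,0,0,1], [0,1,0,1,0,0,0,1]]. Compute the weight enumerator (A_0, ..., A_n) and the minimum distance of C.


Weight distribution: A_0 = 1, A_1 = 1, A_2 = 1, A_3 = 4, A_4 = 5, A_5 = 3, A_6 = 1. Minimum distance d = 1.

Enumerate all 2^4 = 16 messages m ∈ F_2^4.
For each, compute codeword c = mG in F_2^8, then tally its weight.
  m = 0000 → c = 00000000, weight = 0.
  m = 1000 → c = 10111000, weight = 4.
  m = 0100 → c = 10001011, weight = 4.
  m = 1100 → c = 00110011, weight = 4.
  m = 0010 → c = 01000001, weight = 2.
  m = 1010 → c = 11111001, weight = 6.
  m = 0110 → c = 11001010, weight = 4.
  m = 1110 → c = 01110010, weight = 4.
  m = 0001 → c = 01010001, weight = 3.
  m = 1001 → c = 11101001, weight = 5.
  m = 0101 → c = 11011010, weight = 5.
  m = 1101 → c = 01100010, weight = 3.
  m = 0011 → c = 00010000, weight = 1.
  m = 1011 → c = 10101000, weight = 3.
  m = 0111 → c = 10011011, weight = 5.
  m = 1111 → c = 00100011, weight = 3.
Tally weights:
  weight 0: 1 codewords.
  weight 1: 1 codewords.
  weight 2: 1 codewords.
  weight 3: 4 codewords.
  weight 4: 5 codewords.
  weight 5: 3 codewords.
  weight 6: 1 codewords.
Minimum distance d = smallest w > 0 with A_w > 0 = 1.
Sanity: Σ A_w = 16 = 2^4 = 16 ✓.


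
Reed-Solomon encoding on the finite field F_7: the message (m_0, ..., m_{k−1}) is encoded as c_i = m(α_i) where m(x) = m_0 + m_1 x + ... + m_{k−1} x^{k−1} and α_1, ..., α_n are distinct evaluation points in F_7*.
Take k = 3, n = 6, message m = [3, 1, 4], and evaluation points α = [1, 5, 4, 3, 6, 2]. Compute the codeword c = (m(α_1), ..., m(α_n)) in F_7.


c = [1, 3, 1, 0, 6, 0]

Message polynomial: m(x) = 3 + 1·x + 4·x^2 (mod 7).
For each evaluation point α_i, compute m(α_i) mod 7:
  α_1 = 1: Horner steps 4 → 5 → 1, so m(1) = 1.
  α_2 = 5: Horner steps 4 → 0 → 3, so m(5) = 3.
  α_3 = 4: Horner steps 4 → 3 → 1, so m(4) = 1.
  α_4 = 3: Horner steps 4 → 6 → 0, so m(3) = 0.
  α_5 = 6: Horner steps 4 → 4 → 6, so m(6) = 6.
  α_6 = 2: Horner steps 4 → 2 → 0, so m(2) = 0.
Codeword c = [1, 3, 1, 0, 6, 0] ∈ F_7^6.


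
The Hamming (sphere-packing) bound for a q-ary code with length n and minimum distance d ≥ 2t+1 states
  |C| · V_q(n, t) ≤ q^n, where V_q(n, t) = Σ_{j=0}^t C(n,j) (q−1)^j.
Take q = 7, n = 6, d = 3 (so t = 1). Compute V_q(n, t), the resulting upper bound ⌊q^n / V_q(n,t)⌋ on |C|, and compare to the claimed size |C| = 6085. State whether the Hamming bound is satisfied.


V_q(n, t) = 37, q^n = 117649, Hamming bound = 3179, |C| = 6085 > bound (violated).

Step 1: Compute V_q(n, t) = Σ_{j=0}^1 C(n, j) (q−1)^j.
  j = 0: C(6,0)·(6)^0 = 1·1 = 1.
  j = 1: C(6,1)·(6)^1 = 6·6 = 36.
  V_q(n, t) = 1 + 36 = 37.
Step 2: q^n = 7^6 = 117649.
Step 3: Hamming bound ⌊q^n / V_q(n,t)⌋ = ⌊117649/37⌋ = 3179.
Step 4: Compare |C| = 6085 to 3179: violated.
The claimed |C| lies above the Hamming bound, so no 7-ary code of length 6 with d ≥ 3 can have 6085 codewords.


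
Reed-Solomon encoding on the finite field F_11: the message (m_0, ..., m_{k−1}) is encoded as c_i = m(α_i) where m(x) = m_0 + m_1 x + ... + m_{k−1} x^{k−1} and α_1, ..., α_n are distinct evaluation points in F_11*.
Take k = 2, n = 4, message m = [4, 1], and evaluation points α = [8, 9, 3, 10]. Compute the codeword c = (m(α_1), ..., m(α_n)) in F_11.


c = [1, 2, 7, 3]

Message polynomial: m(x) = 4 + 1·x (mod 11).
For each evaluation point α_i, compute m(α_i) mod 11:
  α_1 = 8: Horner steps 1 → 1, so m(8) = 1.
  α_2 = 9: Horner steps 1 → 2, so m(9) = 2.
  α_3 = 3: Horner steps 1 → 7, so m(3) = 7.
  α_4 = 10: Horner steps 1 → 3, so m(10) = 3.
Codeword c = [1, 2, 7, 3] ∈ F_11^4.


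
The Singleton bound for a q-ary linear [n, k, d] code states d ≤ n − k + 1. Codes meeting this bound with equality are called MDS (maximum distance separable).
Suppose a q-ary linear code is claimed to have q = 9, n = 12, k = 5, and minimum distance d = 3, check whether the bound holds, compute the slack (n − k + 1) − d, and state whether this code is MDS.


Singleton RHS = n − k + 1 = 8, slack = 5, bound satisfied, not MDS.

Singleton bound: d ≤ n − k + 1.
Here n = 12, k = 5, so n − k + 1 = 8.
Given d = 3, check d ≤ 8: YES.
Slack = (n − k + 1) − d = 5.
The code is NOT MDS (slack = 5 > 0).
Description: the claimed parameters are [12, 5, 3]_9; such a code would be non-MDS.


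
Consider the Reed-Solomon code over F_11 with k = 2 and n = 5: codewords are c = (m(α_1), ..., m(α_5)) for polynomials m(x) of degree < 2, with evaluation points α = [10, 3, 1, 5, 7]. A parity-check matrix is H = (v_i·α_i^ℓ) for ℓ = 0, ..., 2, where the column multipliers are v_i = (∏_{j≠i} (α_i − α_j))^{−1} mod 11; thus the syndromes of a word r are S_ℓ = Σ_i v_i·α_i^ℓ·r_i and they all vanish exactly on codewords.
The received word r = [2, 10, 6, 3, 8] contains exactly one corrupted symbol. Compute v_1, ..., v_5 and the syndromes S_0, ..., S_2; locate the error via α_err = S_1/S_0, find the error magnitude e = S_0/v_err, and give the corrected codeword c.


S = (10, 4, 6), error at position 5, error magnitude e = 1, c = [2, 10, 6, 3, 7].

Step 1: column multipliers v_i = (∏_{j≠i}(α_i − α_j))^{−1} mod 11.
  i = 1 (α = 10): (10−3)(10−1)(10−5)(10−7) = 7·9·5·3 = 945 ≡ 10, so v_1 = 10^{−1} = 10 (mod 11).
  i = 2 (α = 3): (3−10)(3−1)(3−5)(3−7) = (−7)·2·(−2)·(−4) = −112 ≡ 9, so v_2 = 9^{−1} = 5 (mod 11).
  i = 3 (α = 1): (1−10)(1−3)(1−5)(1−7) = (−9)·(−2)·(−4)·(−6) = 432 ≡ 3, so v_3 = 3^{−1} = 4 (mod 11).
  i = 4 (α = 5): (5−10)(5−3)(5−1)(5−7) = (−5)·2·4·(−2) = 80 ≡ 3, so v_4 = 3^{−1} = 4 (mod 11).
  i = 5 (α = 7): (7−10)(7−3)(7−1)(7−5) = (−3)·4·6·2 = −144 ≡ 10, so v_5 = 10^{−1} = 10 (mod 11).
  v = [10, 5, 4, 4, 10].
Step 2: syndromes of r = [2, 10, 6, 3, 8] (all sums mod 11).
  S_0 = Σ v_i r_i = 10·2 + 5·10 + 4·6 + 4·3 + 10·8 = 186 ≡ 10.
  S_1 = Σ v_i α_i r_i = 10·10·2 + 5·3·10 + 4·1·6 + 4·5·3 + 10·7·8 = 994 ≡ 4.
  α_i^2 mod 11 = [1, 9, 1, 3, 5].
  S_2 = Σ v_i α_i^2 r_i = 10·1·2 + 5·9·10 + 4·1·6 + 4·3·3 + 10·5·8 = 930 ≡ 6.
  S = (10, 4, 6) ≠ 0, so r is not a codeword (an error is present).
Step 3: locate the error. For a single error e at position i, S_ℓ = v_i·e·α_i^ℓ, so α_err = S_1/S_0.
  S_0^{−1} = 10^{−1} = 10 (mod 11), so α_err = 4·10 = 40 ≡ 7 = α_5. Error position i = 5.
  Consistency check: S_2/S_1 = 6·3 = 18 ≡ 7 = α_err ✓ (single-error assumption holds).
Step 4: error magnitude e = S_0/v_5 = S_0·∏_{j≠5}(α_5 − α_j) = 10·10 = 100 ≡ 1 (mod 11).
Step 5: correct position 5: c_5 = r_5 − e = 8 − 1 ≡ 7 (mod 11). Hence c = [2, 10, 6, 3, 7].
  Check: interpolating c through the α_i gives m(x) = 4 + 2·x (degree < 2) with m(α_i) = c_i for every i, so c is indeed a codeword.


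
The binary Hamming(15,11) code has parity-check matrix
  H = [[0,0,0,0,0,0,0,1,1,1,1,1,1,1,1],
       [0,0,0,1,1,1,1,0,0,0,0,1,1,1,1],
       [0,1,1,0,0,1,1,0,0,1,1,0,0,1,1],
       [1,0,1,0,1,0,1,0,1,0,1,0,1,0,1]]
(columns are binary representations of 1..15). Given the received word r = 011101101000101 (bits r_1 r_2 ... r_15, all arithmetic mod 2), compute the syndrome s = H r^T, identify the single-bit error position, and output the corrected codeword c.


s = (1, 1, 1, 1)^T, error position = 15, corrected codeword c = 011101101000100

Compute s = H r^T mod 2 one row at a time:
  s_1 = 0 + 1 + 0 + 0 + 0 + 1 + 0 + 1 = 3 ≡ 1 (mod 2).
  s_2 = 1 + 0 + 1 + 1 + 0 + 1 + 0 + 1 = 5 ≡ 1 (mod 2).
  s_3 = 1 + 1 + 1 + 1 + 0 + 0 + 0 + 1 = 5 ≡ 1 (mod 2).
  s_4 = 0 + 1 + 0 + 1 + 1 + 0 + 1 + 1 = 5 ≡ 1 (mod 2).
s = (1, 1, 1, 1)^T — this equals column 15 of H (binary 1111), so error is at position 15.
Correct: flip bit 15 of r = 011101101000101 to get c = 011101101000100.


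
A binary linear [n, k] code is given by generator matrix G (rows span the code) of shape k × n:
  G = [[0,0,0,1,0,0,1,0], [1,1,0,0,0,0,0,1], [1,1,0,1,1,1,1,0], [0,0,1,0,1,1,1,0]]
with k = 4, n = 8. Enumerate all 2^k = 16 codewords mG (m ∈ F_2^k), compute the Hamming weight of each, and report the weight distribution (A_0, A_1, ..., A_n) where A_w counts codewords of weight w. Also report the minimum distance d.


Weight distribution: A_0 = 1, A_2 = 1, A_3 = 4, A_4 = 5, A_5 = 2, A_6 = 1, A_7 = 2. Minimum distance d = 2.

Enumerate all 2^4 = 16 messages m ∈ F_2^4.
For each, compute codeword c = mG in F_2^8, then tally its weight.
  m = 0000 → c = 00000000, weight = 0.
  m = 1000 → c = 00010010, weight = 2.
  m = 0100 → c = 11000001, weight = 3.
  m = 1100 → c = 11010011, weight = 5.
  m = 0010 → c = 11011110, weight = 6.
  m = 1010 → c = 11001100, weight = 4.
  m = 0110 → c = 00011111, weight = 5.
  m = 1110 → c = 00001101, weight = 3.
  m = 0001 → c = 00101110, weight = 4.
  m = 1001 → c = 00111100, weight = 4.
  m = 0101 → c = 11101111, weight = 7.
  m = 1101 → c = 11111101, weight = 7.
  m = 0011 → c = 11110000, weight = 4.
  m = 1011 → c = 11100010, weight = 4.
  m = 0111 → c = 00110001, weight = 3.
  m = 1111 → c = 00100011, weight = 3.
Tally weights:
  weight 0: 1 codewords.
  weight 2: 1 codewords.
  weight 3: 4 codewords.
  weight 4: 5 codewords.
  weight 5: 2 codewords.
  weight 6: 1 codewords.
  weight 7: 2 codewords.
Minimum distance d = smallest w > 0 with A_w > 0 = 2.
Sanity: Σ A_w = 16 = 2^4 = 16 ✓.


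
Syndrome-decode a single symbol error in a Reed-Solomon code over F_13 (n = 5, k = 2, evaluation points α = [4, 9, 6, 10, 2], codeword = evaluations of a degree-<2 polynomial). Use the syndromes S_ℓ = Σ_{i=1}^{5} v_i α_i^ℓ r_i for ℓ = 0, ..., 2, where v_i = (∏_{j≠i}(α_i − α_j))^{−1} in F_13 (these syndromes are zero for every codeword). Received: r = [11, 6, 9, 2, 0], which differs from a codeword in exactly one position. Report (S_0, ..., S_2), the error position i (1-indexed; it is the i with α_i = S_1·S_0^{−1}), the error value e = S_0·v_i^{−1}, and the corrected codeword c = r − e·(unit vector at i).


S = (1, 10, 9), error at position 4, error magnitude e = 10, c = [11, 6, 9, 5, 0].

Step 1: column multipliers v_i = (∏_{j≠i}(α_i − α_j))^{−1} mod 13.
  i = 1 (α = 4): (4−9)(4−6)(4−10)(4−2) = (−5)·(−2)·(−6)·2 = −120 ≡ 10, so v_1 = 10^{−1} = 4 (mod 13).
  i = 2 (α = 9): (9−4)(9−6)(9−10)(9−2) = 5·3·(−1)·7 = −105 ≡ 12, so v_2 = 12^{−1} = 12 (mod 13).
  i = 3 (α = 6): (6−4)(6−9)(6−10)(6−2) = 2·(−3)·(−4)·4 = 96 ≡ 5, so v_3 = 5^{−1} = 8 (mod 13).
  i = 4 (α = 10): (10−4)(10−9)(10−6)(10−2) = 6·1·4·8 = 192 ≡ 10, so v_4 = 10^{−1} = 4 (mod 13).
  i = 5 (α = 2): (2−4)(2−9)(2−6)(2−10) = (−2)·(−7)·(−4)·(−8) = 448 ≡ 6, so v_5 = 6^{−1} = 11 (mod 13).
  v = [4, 12, 8, 4, 11].
Step 2: syndromes of r = [11, 6, 9, 2, 0] (all sums mod 13).
  S_0 = Σ v_i r_i = 4·11 + 12·6 + 8·9 + 4·2 + 11·0 = 196 ≡ 1.
  S_1 = Σ v_i α_i r_i = 4·4·11 + 12·9·6 + 8·6·9 + 4·10·2 + 11·2·0 = 1336 ≡ 10.
  α_i^2 mod 13 = [3, 3, 10, 9, 4].
  S_2 = Σ v_i α_i^2 r_i = 4·3·11 + 12·3·6 + 8·10·9 + 4·9·2 + 11·4·0 = 1140 ≡ 9.
  S = (1, 10, 9) ≠ 0, so r is not a codeword (an error is present).
Step 3: locate the error. For a single error e at position i, S_ℓ = v_i·e·α_i^ℓ, so α_err = S_1/S_0.
  S_0^{−1} = 1^{−1} = 1 (mod 13), so α_err = 10·1 = 10 ≡ 10 = α_4. Error position i = 4.
  Consistency check: S_2/S_1 = 9·4 = 36 ≡ 10 = α_err ✓ (single-error assumption holds).
Step 4: error magnitude e = S_0/v_4 = S_0·∏_{j≠4}(α_4 − α_j) = 1·10 = 10 ≡ 10 (mod 13).
Step 5: correct position 4: c_4 = r_4 − e = 2 − 10 ≡ 5 (mod 13). Hence c = [11, 6, 9, 5, 0].
  Check: interpolating c through the α_i gives m(x) = 2 + 12·x (degree < 2) with m(α_i) = c_i for every i, so c is indeed a codeword.


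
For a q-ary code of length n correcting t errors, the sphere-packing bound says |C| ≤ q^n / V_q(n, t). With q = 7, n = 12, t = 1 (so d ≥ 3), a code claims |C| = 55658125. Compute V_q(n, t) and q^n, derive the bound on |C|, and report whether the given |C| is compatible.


V_q(n, t) = 73, q^n = 13841287201, Hamming bound = 189606673, |C| = 55658125 ≤ bound (satisfied).

Step 1: Compute V_q(n, t) = Σ_{j=0}^1 C(n, j) (q−1)^j.
  j = 0: C(12,0)·(6)^0 = 1·1 = 1.
  j = 1: C(12,1)·(6)^1 = 12·6 = 72.
  V_q(n, t) = 1 + 72 = 73.
Step 2: q^n = 7^12 = 13841287201.
Step 3: Hamming bound ⌊q^n / V_q(n,t)⌋ = ⌊13841287201/73⌋ = 189606673.
Step 4: Compare |C| = 55658125 to 189606673: satisfied.
The claimed |C| lies below the Hamming bound.


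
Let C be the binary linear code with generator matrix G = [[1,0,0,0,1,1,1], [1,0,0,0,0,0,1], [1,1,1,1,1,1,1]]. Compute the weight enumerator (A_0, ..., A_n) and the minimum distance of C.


Weight distribution: A_0 = 1, A_2 = 2, A_3 = 1, A_4 = 1, A_5 = 2, A_7 = 1. Minimum distance d = 2.

Enumerate all 2^3 = 8 messages m ∈ F_2^3.
For each, compute codeword c = mG in F_2^7, then tally its weight.
  m = 000 → c = 0000000, weight = 0.
  m = 100 → c = 1000111, weight = 4.
  m = 010 → c = 1000001, weight = 2.
  m = 110 → c = 0000110, weight = 2.
  m = 001 → c = 1111111, weight = 7.
  m = 101 → c = 0111000, weight = 3.
  m = 011 → c = 0111110, weight = 5.
  m = 111 → c = 1111001, weight = 5.
Tally weights:
  weight 0: 1 codewords.
  weight 2: 2 codewords.
  weight 3: 1 codewords.
  weight 4: 1 codewords.
  weight 5: 2 codewords.
  weight 7: 1 codewords.
Minimum distance d = smallest w > 0 with A_w > 0 = 2.
Sanity: Σ A_w = 8 = 2^3 = 8 ✓.


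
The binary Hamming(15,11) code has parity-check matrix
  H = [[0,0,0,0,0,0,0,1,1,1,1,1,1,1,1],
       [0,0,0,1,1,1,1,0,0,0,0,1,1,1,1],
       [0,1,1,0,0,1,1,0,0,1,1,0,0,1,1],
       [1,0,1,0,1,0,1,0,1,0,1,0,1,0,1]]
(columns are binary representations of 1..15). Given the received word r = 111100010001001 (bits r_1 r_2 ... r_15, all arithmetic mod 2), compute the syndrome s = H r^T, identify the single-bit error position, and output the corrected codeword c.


s = (1, 1, 1, 1)^T, error position = 15, corrected codeword c = 111100010001000

Compute s = H r^T mod 2 one row at a time:
  s_1 = 1 + 0 + 0 + 0 + 1 + 0 + 0 + 1 = 3 ≡ 1 (mod 2).
  s_2 = 1 + 0 + 0 + 0 + 1 + 0 + 0 + 1 = 3 ≡ 1 (mod 2).
  s_3 = 1 + 1 + 0 + 0 + 0 + 0 + 0 + 1 = 3 ≡ 1 (mod 2).
  s_4 = 1 + 1 + 0 + 0 + 0 + 0 + 0 + 1 = 3 ≡ 1 (mod 2).
s = (1, 1, 1, 1)^T — this equals column 15 of H (binary 1111), so error is at position 15.
Correct: flip bit 15 of r = 111100010001001 to get c = 111100010001000.


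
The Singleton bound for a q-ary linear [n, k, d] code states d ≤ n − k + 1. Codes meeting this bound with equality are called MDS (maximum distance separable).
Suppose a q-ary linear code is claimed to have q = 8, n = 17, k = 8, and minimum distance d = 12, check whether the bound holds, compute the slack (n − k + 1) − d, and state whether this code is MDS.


Singleton RHS = n − k + 1 = 10, slack = -2, bound violated (no such code; not MDS).

Singleton bound: d ≤ n − k + 1.
Here n = 17, k = 8, so n − k + 1 = 10.
Given d = 12, check d ≤ 10: NO.
Slack = (n − k + 1) − d = -2.
The slack is negative: d = 12 exceeds n − k + 1 = 10 by 2, so the Singleton bound is violated and no linear [17, 8, 12]_8 code can exist. In particular it is not MDS (MDS requires d = n − k + 1 exactly).
Description: the claimed parameters are [17, 8, 12]_8; such a code would be impossible (violates the Singleton bound).


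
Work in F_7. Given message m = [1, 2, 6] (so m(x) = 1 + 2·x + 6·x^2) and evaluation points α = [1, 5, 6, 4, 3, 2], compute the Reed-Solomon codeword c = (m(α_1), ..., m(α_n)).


c = [2, 0, 5, 0, 5, 1]

Message polynomial: m(x) = 1 + 2·x + 6·x^2 (mod 7).
For each evaluation point α_i, compute m(α_i) mod 7:
  α_1 = 1: Horner steps 6 → 1 → 2, so m(1) = 2.
  α_2 = 5: Horner steps 6 → 4 → 0, so m(5) = 0.
  α_3 = 6: Horner steps 6 → 3 → 5, so m(6) = 5.
  α_4 = 4: Horner steps 6 → 5 → 0, so m(4) = 0.
  α_5 = 3: Horner steps 6 → 6 → 5, so m(3) = 5.
  α_6 = 2: Horner steps 6 → 0 → 1, so m(2) = 1.
Codeword c = [2, 0, 5, 0, 5, 1] ∈ F_7^6.
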